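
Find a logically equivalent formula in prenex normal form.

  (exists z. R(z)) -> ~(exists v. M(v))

Rewrite implications/biconditionals: A → B as ¬A ∨ B.
  ~(exists z. R(z)) | ~(exists v. M(v))
Move each ¬ inward, flipping quantifiers it crosses:
  (forall z. ~R(z)) | (forall v. ~M(v))
All bound variables are already distinct, so no renaming is needed.
Finally move all quantifiers to the prefix:
  forall z. forall v. (~R(z) | ~M(v))

forall z. forall v. (~R(z) | ~M(v))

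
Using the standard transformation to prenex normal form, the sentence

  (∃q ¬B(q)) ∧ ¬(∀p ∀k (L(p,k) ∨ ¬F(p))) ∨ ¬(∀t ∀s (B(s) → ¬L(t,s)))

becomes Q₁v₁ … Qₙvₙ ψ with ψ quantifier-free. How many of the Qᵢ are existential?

5

Eliminate → and ↔ using ¬ and ∨.
  (∃q ¬B(q)) ∧ ¬(∀p ∀k (L(p,k) ∨ ¬F(p))) ∨ ¬(∀t ∀s (¬B(s) ∨ ¬L(t,s)))
Move each ¬ inward, flipping quantifiers it crosses:
  (∃q ¬B(q)) ∧ (∃p ∃k (¬L(p,k) ∧ F(p))) ∨ (∃t ∃s (B(s) ∧ L(t,s)))
All bound variables are already distinct, so no renaming is needed.
Extract every quantifier outward, since the variables are now distinct and don't occur free across branches:
  ∃q ∃p ∃k ∃t ∃s (¬B(q) ∧ ¬L(p,k) ∧ F(p) ∨ B(s) ∧ L(t,s))
The prefix is ∃q ∃p ∃k ∃t ∃s: 0 universal, 5 existential.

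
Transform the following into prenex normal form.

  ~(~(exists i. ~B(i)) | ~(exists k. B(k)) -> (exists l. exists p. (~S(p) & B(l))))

forall i. forall k. forall l. forall p. ((B(i) | ~B(k)) & (S(p) | ~B(l)))

Eliminate → and ↔ using ¬ and ∨.
  ~(~(~(exists i. ~B(i)) | ~(exists k. B(k))) | (exists l. exists p. (~S(p) & B(l))))
Push ¬ through the quantifiers and connectives to reach negation normal form:
  ((forall i. B(i)) | (forall k. ~B(k))) & (forall l. forall p. (S(p) | ~B(l)))
All bound variables are already distinct, so no renaming is needed.
Extract every quantifier outward, since the variables are now distinct and don't occur free across branches:
  forall i. forall k. forall l. forall p. ((B(i) | ~B(k)) & (S(p) | ~B(l)))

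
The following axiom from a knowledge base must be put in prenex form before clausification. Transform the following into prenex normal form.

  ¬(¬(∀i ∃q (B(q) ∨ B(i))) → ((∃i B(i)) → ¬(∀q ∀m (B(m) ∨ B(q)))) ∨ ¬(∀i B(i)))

Eliminate → and ↔ using ¬ and ∨.
  ¬(¬¬(∀i ∃q (B(q) ∨ B(i))) ∨ ¬(∃i B(i)) ∨ ¬(∀q ∀m (B(m) ∨ B(q))) ∨ ¬(∀i B(i)))
Drive negations inward (¬∀x A ≡ ∃x ¬A, ¬∃x A ≡ ∀x ¬A, De Morgan for ∧/∨):
  (∃i ∀q (¬B(q) ∧ ¬B(i))) ∧ (∃i B(i)) ∧ (∀q ∀m (B(m) ∨ B(q))) ∧ (∀i B(i))
Standardize variables apart so no two quantifiers bind the same name: i↦s, q↦a, i↦z1.
  (∃i ∀q (¬B(q) ∧ ¬B(i))) ∧ (∃s B(s)) ∧ (∀a ∀m (B(m) ∨ B(a))) ∧ (∀z1 B(z1))
Finally move all quantifiers to the prefix:
  ∃i ∀q ∃s ∀a ∀m ∀z1 (¬B(q) ∧ ¬B(i) ∧ B(s) ∧ (B(m) ∨ B(a)) ∧ B(z1))

∃i ∀q ∃s ∀a ∀m ∀z1 (¬B(q) ∧ ¬B(i) ∧ B(s) ∧ (B(m) ∨ B(a)) ∧ B(z1))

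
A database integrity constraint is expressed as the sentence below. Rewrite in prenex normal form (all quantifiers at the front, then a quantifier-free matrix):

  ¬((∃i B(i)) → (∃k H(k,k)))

Eliminate → and ↔ using ¬ and ∨.
  ¬(¬(∃i B(i)) ∨ (∃k H(k,k)))
Move each ¬ inward, flipping quantifiers it crosses:
  (∃i B(i)) ∧ (∀k ¬H(k,k))
Extract every quantifier outward, since the variables are now distinct and don't occur free across branches:
  ∃i ∀k (B(i) ∧ ¬H(k,k))

∃i ∀k (B(i) ∧ ¬H(k,k))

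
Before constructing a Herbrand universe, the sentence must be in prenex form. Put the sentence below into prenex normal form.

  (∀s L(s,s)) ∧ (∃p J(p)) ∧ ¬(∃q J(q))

∀s ∃p ∀q (L(s,s) ∧ J(p) ∧ ¬J(q))

Push ¬ through the quantifiers and connectives to reach negation normal form:
  (∀s L(s,s)) ∧ (∃p J(p)) ∧ (∀q ¬J(q))
Finally move all quantifiers to the prefix:
  ∀s ∃p ∀q (L(s,s) ∧ J(p) ∧ ¬J(q))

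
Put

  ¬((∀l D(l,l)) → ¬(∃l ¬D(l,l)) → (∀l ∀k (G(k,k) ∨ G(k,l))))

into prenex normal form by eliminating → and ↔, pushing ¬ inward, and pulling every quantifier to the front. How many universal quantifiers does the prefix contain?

Eliminate → and ↔ using ¬ and ∨.
  ¬(¬(∀l D(l,l)) ∨ ¬¬(∃l ¬D(l,l)) ∨ (∀l ∀k (G(k,k) ∨ G(k,l))))
Drive negations inward (¬∀x A ≡ ∃x ¬A, ¬∃x A ≡ ∀x ¬A, De Morgan for ∧/∨):
  (∀l D(l,l)) ∧ (∀l D(l,l)) ∧ (∃l ∃k (¬G(k,k) ∧ ¬G(k,l)))
Give each quantifier a distinct variable: l↦w, l↦c.
  (∀l D(l,l)) ∧ (∀w D(w,w)) ∧ (∃c ∃k (¬G(k,k) ∧ ¬G(k,c)))
Pull the quantifiers to the front (each side's bound variable is not free in the other side):
  ∀l ∀w ∃c ∃k (D(l,l) ∧ D(w,w) ∧ ¬G(k,k) ∧ ¬G(k,c))
The prefix is ∀l ∀w ∃c ∃k: 2 universal, 2 existential.

2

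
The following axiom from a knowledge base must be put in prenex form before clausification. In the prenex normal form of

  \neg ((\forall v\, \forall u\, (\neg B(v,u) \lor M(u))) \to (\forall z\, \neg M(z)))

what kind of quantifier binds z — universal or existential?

First replace A → B with ¬A ∨ B.
  \neg (\neg (\forall v\, \forall u\, (\neg B(v,u) \lor M(u))) \lor (\forall z\, \neg M(z)))
Drive negations inward (¬∀x A ≡ ∃x ¬A, ¬∃x A ≡ ∀x ¬A, De Morgan for ∧/∨):
  (\forall v\, \forall u\, (\neg B(v,u) \lor M(u))) \land (\exists z\, M(z))
Extract every quantifier outward, since the variables are now distinct and don't occur free across branches:
  \forall v\, \forall u\, \exists z\, ((\neg B(v,u) \lor M(u)) \land M(z))
The quantifier \forall z sits under an odd number of negations (counting the antecedent side of each →), so it flips to \exists z.

existential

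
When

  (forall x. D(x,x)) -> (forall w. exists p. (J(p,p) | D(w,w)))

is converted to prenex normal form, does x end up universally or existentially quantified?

existential

Rewrite implications/biconditionals: A → B as ¬A ∨ B.
  ~(forall x. D(x,x)) | (forall w. exists p. (J(p,p) | D(w,w)))
Drive negations inward (¬∀x A ≡ ∃x ¬A, ¬∃x A ≡ ∀x ¬A, De Morgan for ∧/∨):
  (exists x. ~D(x,x)) | (forall w. exists p. (J(p,p) | D(w,w)))
Extract every quantifier outward, since the variables are now distinct and don't occur free across branches:
  exists x. forall w. exists p. (~D(x,x) | J(p,p) | D(w,w))
The quantifier forall x sits under an odd number of negations (counting the antecedent side of each →), so it flips to exists x.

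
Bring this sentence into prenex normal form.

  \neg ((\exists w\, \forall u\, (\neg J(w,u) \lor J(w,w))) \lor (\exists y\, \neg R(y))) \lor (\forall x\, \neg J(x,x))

Push ¬ through the quantifiers and connectives to reach negation normal form:
  (\forall w\, \exists u\, (J(w,u) \land \neg J(w,w))) \land (\forall y\, R(y)) \lor (\forall x\, \neg J(x,x))
All bound variables are already distinct, so no renaming is needed.
Pull the quantifiers to the front (each side's bound variable is not free in the other side):
  \forall w\, \exists u\, \forall y\, \forall x\, (J(w,u) \land \neg J(w,w) \land R(y) \lor \neg J(x,x))

\forall w\, \exists u\, \forall y\, \forall x\, (J(w,u) \land \neg J(w,w) \land R(y) \lor \neg J(x,x))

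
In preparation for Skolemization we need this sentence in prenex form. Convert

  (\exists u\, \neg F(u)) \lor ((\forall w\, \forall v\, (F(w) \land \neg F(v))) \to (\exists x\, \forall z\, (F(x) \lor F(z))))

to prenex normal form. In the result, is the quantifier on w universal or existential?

Rewrite implications/biconditionals: A → B as ¬A ∨ B.
  (\exists u\, \neg F(u)) \lor \neg (\forall w\, \forall v\, (F(w) \land \neg F(v))) \lor (\exists x\, \forall z\, (F(x) \lor F(z)))
Move each ¬ inward, flipping quantifiers it crosses:
  (\exists u\, \neg F(u)) \lor (\exists w\, \exists v\, (\neg F(w) \lor F(v))) \lor (\exists x\, \forall z\, (F(x) \lor F(z)))
All bound variables are already distinct, so no renaming is needed.
Pull the quantifiers to the front (each side's bound variable is not free in the other side):
  \exists u\, \exists w\, \exists v\, \exists x\, \forall z\, (\neg F(u) \lor \neg F(w) \lor F(v) \lor F(x) \lor F(z))
The quantifier \forall w sits under an odd number of negations (counting the antecedent side of each →), so it flips to \exists w.

existential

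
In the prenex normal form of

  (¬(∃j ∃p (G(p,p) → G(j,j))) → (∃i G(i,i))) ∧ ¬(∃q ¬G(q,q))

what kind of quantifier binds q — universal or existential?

universal

Eliminate → and ↔ using ¬ and ∨.
  (¬¬(∃j ∃p (¬G(p,p) ∨ G(j,j))) ∨ (∃i G(i,i))) ∧ ¬(∃q ¬G(q,q))
Push ¬ through the quantifiers and connectives to reach negation normal form:
  ((∃j ∃p (¬G(p,p) ∨ G(j,j))) ∨ (∃i G(i,i))) ∧ (∀q G(q,q))
All bound variables are already distinct, so no renaming is needed.
Extract every quantifier outward, since the variables are now distinct and don't occur free across branches:
  ∃j ∃p ∃i ∀q ((¬G(p,p) ∨ G(j,j) ∨ G(i,i)) ∧ G(q,q))
The quantifier ∃q sits under an odd number of negations (counting the antecedent side of each →), so it flips to ∀q.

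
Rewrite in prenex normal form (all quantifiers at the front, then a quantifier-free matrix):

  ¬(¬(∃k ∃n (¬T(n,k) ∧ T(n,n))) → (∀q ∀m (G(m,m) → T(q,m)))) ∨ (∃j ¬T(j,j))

Eliminate → and ↔ using ¬ and ∨.
  ¬(¬¬(∃k ∃n (¬T(n,k) ∧ T(n,n))) ∨ (∀q ∀m (¬G(m,m) ∨ T(q,m)))) ∨ (∃j ¬T(j,j))
Drive negations inward (¬∀x A ≡ ∃x ¬A, ¬∃x A ≡ ∀x ¬A, De Morgan for ∧/∨):
  (∀k ∀n (T(n,k) ∨ ¬T(n,n))) ∧ (∃q ∃m (G(m,m) ∧ ¬T(q,m))) ∨ (∃j ¬T(j,j))
All bound variables are already distinct, so no renaming is needed.
Extract every quantifier outward, since the variables are now distinct and don't occur free across branches:
  ∀k ∀n ∃q ∃m ∃j ((T(n,k) ∨ ¬T(n,n)) ∧ G(m,m) ∧ ¬T(q,m) ∨ ¬T(j,j))

∀k ∀n ∃q ∃m ∃j ((T(n,k) ∨ ¬T(n,n)) ∧ G(m,m) ∧ ¬T(q,m) ∨ ¬T(j,j))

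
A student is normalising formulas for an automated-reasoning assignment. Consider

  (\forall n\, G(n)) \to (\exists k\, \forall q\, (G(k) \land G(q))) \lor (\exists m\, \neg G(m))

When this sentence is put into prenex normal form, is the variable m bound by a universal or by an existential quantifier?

existential

First replace A → B with ¬A ∨ B.
  \neg (\forall n\, G(n)) \lor (\exists k\, \forall q\, (G(k) \land G(q))) \lor (\exists m\, \neg G(m))
Move each ¬ inward, flipping quantifiers it crosses:
  (\exists n\, \neg G(n)) \lor (\exists k\, \forall q\, (G(k) \land G(q))) \lor (\exists m\, \neg G(m))
All bound variables are already distinct, so no renaming is needed.
Pull the quantifiers to the front (each side's bound variable is not free in the other side):
  \exists n\, \exists k\, \forall q\, \exists m\, (\neg G(n) \lor G(k) \land G(q) \lor \neg G(m))
The quantifier \exists m sits under an even number of negations (counting the antecedent side of each →), so it remains existential.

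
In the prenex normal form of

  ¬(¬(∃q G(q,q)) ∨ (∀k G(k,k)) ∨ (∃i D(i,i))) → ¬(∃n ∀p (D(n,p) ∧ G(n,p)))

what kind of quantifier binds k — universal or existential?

universal

First replace A → B with ¬A ∨ B.
  ¬¬(¬(∃q G(q,q)) ∨ (∀k G(k,k)) ∨ (∃i D(i,i))) ∨ ¬(∃n ∀p (D(n,p) ∧ G(n,p)))
Drive negations inward (¬∀x A ≡ ∃x ¬A, ¬∃x A ≡ ∀x ¬A, De Morgan for ∧/∨):
  (∀q ¬G(q,q)) ∨ (∀k G(k,k)) ∨ (∃i D(i,i)) ∨ (∀n ∃p (¬D(n,p) ∨ ¬G(n,p)))
Finally move all quantifiers to the prefix:
  ∀q ∀k ∃i ∀n ∃p (¬G(q,q) ∨ G(k,k) ∨ D(i,i) ∨ ¬D(n,p) ∨ ¬G(n,p))
The quantifier ∀k sits under an even number of negations (counting the antecedent side of each →), so it remains universal.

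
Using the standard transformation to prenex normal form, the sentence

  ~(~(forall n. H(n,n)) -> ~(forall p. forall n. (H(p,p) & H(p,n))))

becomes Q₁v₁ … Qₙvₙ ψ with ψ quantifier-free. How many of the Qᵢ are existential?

Rewrite implications/biconditionals: A → B as ¬A ∨ B.
  ~(~~(forall n. H(n,n)) | ~(forall p. forall n. (H(p,p) & H(p,n))))
Drive negations inward (¬∀x A ≡ ∃x ¬A, ¬∃x A ≡ ∀x ¬A, De Morgan for ∧/∨):
  (exists n. ~H(n,n)) & (forall p. forall n. (H(p,p) & H(p,n)))
Give each quantifier a distinct variable: n↦y.
  (exists n. ~H(n,n)) & (forall p. forall y. (H(p,p) & H(p,y)))
Finally move all quantifiers to the prefix:
  exists n. forall p. forall y. (~H(n,n) & H(p,p) & H(p,y))
The prefix is exists n forall p forall y: 2 universal, 1 existential.

1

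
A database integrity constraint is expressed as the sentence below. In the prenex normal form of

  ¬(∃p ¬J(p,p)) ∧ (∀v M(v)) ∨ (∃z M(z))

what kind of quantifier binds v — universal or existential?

Push ¬ through the quantifiers and connectives to reach negation normal form:
  (∀p J(p,p)) ∧ (∀v M(v)) ∨ (∃z M(z))
All bound variables are already distinct, so no renaming is needed.
Extract every quantifier outward, since the variables are now distinct and don't occur free across branches:
  ∀p ∀v ∃z (J(p,p) ∧ M(v) ∨ M(z))
The quantifier ∀v sits under an even number of negations, so it remains universal.

universal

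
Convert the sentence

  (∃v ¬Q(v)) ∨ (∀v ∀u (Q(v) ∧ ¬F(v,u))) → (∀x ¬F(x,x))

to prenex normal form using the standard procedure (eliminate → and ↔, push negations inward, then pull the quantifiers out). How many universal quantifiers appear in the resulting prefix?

Eliminate → and ↔ using ¬ and ∨.
  ¬((∃v ¬Q(v)) ∨ (∀v ∀u (Q(v) ∧ ¬F(v,u)))) ∨ (∀x ¬F(x,x))
Move each ¬ inward, flipping quantifiers it crosses:
  (∀v Q(v)) ∧ (∃v ∃u (¬Q(v) ∨ F(v,u))) ∨ (∀x ¬F(x,x))
Standardize variables apart so no two quantifiers bind the same name: v↦v1.
  (∀v Q(v)) ∧ (∃v1 ∃u (¬Q(v1) ∨ F(v1,u))) ∨ (∀x ¬F(x,x))
Pull the quantifiers to the front (each side's bound variable is not free in the other side):
  ∀v ∃v1 ∃u ∀x (Q(v) ∧ (¬Q(v1) ∨ F(v1,u)) ∨ ¬F(x,x))
The prefix is ∀v ∃v1 ∃u ∀x: 2 universal, 2 existential.

2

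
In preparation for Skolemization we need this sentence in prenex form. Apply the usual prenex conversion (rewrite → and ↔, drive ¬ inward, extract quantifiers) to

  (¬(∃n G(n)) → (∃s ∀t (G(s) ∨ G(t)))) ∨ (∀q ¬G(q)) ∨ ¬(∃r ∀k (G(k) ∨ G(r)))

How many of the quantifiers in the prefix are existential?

3

Eliminate → and ↔ using ¬ and ∨.
  ¬¬(∃n G(n)) ∨ (∃s ∀t (G(s) ∨ G(t))) ∨ (∀q ¬G(q)) ∨ ¬(∃r ∀k (G(k) ∨ G(r)))
Drive negations inward (¬∀x A ≡ ∃x ¬A, ¬∃x A ≡ ∀x ¬A, De Morgan for ∧/∨):
  (∃n G(n)) ∨ (∃s ∀t (G(s) ∨ G(t))) ∨ (∀q ¬G(q)) ∨ (∀r ∃k (¬G(k) ∧ ¬G(r)))
Finally move all quantifiers to the prefix:
  ∃n ∃s ∀t ∀q ∀r ∃k (G(n) ∨ G(s) ∨ G(t) ∨ ¬G(q) ∨ ¬G(k) ∧ ¬G(r))
The prefix is ∃n ∃s ∀t ∀q ∀r ∃k: 3 universal, 3 existential.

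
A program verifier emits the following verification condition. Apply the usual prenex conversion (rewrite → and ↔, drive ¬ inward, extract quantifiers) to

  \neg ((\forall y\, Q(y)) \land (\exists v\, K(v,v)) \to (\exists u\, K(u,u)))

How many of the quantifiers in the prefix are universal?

Rewrite implications/biconditionals: A → B as ¬A ∨ B.
  \neg (\neg ((\forall y\, Q(y)) \land (\exists v\, K(v,v))) \lor (\exists u\, K(u,u)))
Push ¬ through the quantifiers and connectives to reach negation normal form:
  (\forall y\, Q(y)) \land (\exists v\, K(v,v)) \land (\forall u\, \neg K(u,u))
Extract every quantifier outward, since the variables are now distinct and don't occur free across branches:
  \forall y\, \exists v\, \forall u\, (Q(y) \land K(v,v) \land \neg K(u,u))
The prefix is \forall y \exists v \forall u: 2 universal, 1 existential.

2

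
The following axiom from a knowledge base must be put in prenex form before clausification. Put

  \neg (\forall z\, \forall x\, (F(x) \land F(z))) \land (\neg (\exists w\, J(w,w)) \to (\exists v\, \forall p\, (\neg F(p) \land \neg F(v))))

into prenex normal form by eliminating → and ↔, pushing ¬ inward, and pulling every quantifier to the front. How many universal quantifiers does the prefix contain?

1

First replace A → B with ¬A ∨ B.
  \neg (\forall z\, \forall x\, (F(x) \land F(z))) \land (\neg \neg (\exists w\, J(w,w)) \lor (\exists v\, \forall p\, (\neg F(p) \land \neg F(v))))
Move each ¬ inward, flipping quantifiers it crosses:
  (\exists z\, \exists x\, (\neg F(x) \lor \neg F(z))) \land ((\exists w\, J(w,w)) \lor (\exists v\, \forall p\, (\neg F(p) \land \neg F(v))))
All bound variables are already distinct, so no renaming is needed.
Extract every quantifier outward, since the variables are now distinct and don't occur free across branches:
  \exists z\, \exists x\, \exists w\, \exists v\, \forall p\, ((\neg F(x) \lor \neg F(z)) \land (J(w,w) \lor \neg F(p) \land \neg F(v)))
The prefix is \exists z \exists x \exists w \exists v \forall p: 1 universal, 4 existential.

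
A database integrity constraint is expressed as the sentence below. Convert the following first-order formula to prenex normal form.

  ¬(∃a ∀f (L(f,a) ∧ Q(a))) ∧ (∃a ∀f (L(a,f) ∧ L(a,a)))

Push ¬ through the quantifiers and connectives to reach negation normal form:
  (∀a ∃f (¬L(f,a) ∨ ¬Q(a))) ∧ (∃a ∀f (L(a,f) ∧ L(a,a)))
Standardize variables apart so no two quantifiers bind the same name: a↦p, f↦t.
  (∀a ∃f (¬L(f,a) ∨ ¬Q(a))) ∧ (∃p ∀t (L(p,t) ∧ L(p,p)))
Finally move all quantifiers to the prefix:
  ∀a ∃f ∃p ∀t ((¬L(f,a) ∨ ¬Q(a)) ∧ L(p,t) ∧ L(p,p))

∀a ∃f ∃p ∀t ((¬L(f,a) ∨ ¬Q(a)) ∧ L(p,t) ∧ L(p,p))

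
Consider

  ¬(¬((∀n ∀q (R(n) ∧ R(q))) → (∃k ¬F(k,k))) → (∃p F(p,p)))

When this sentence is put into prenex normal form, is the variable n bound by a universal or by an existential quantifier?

First replace A → B with ¬A ∨ B.
  ¬(¬¬(¬(∀n ∀q (R(n) ∧ R(q))) ∨ (∃k ¬F(k,k))) ∨ (∃p F(p,p)))
Push ¬ through the quantifiers and connectives to reach negation normal form:
  (∀n ∀q (R(n) ∧ R(q))) ∧ (∀k F(k,k)) ∧ (∀p ¬F(p,p))
Extract every quantifier outward, since the variables are now distinct and don't occur free across branches:
  ∀n ∀q ∀k ∀p (R(n) ∧ R(q) ∧ F(k,k) ∧ ¬F(p,p))
The quantifier ∀n sits under an even number of negations (counting the antecedent side of each →), so it remains universal.

universal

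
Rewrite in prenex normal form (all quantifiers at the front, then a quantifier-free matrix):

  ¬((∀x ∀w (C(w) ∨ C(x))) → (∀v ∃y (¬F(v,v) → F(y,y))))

Eliminate → and ↔ using ¬ and ∨.
  ¬(¬(∀x ∀w (C(w) ∨ C(x))) ∨ (∀v ∃y (¬¬F(v,v) ∨ F(y,y))))
Drive negations inward (¬∀x A ≡ ∃x ¬A, ¬∃x A ≡ ∀x ¬A, De Morgan for ∧/∨):
  (∀x ∀w (C(w) ∨ C(x))) ∧ (∃v ∀y (¬F(v,v) ∧ ¬F(y,y)))
Extract every quantifier outward, since the variables are now distinct and don't occur free across branches:
  ∀x ∀w ∃v ∀y ((C(w) ∨ C(x)) ∧ ¬F(v,v) ∧ ¬F(y,y))

∀x ∀w ∃v ∀y ((C(w) ∨ C(x)) ∧ ¬F(v,v) ∧ ¬F(y,y))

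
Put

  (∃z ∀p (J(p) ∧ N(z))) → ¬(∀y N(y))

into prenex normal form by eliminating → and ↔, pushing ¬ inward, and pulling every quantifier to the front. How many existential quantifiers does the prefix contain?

2

First replace A → B with ¬A ∨ B.
  ¬(∃z ∀p (J(p) ∧ N(z))) ∨ ¬(∀y N(y))
Move each ¬ inward, flipping quantifiers it crosses:
  (∀z ∃p (¬J(p) ∨ ¬N(z))) ∨ (∃y ¬N(y))
Extract every quantifier outward, since the variables are now distinct and don't occur free across branches:
  ∀z ∃p ∃y (¬J(p) ∨ ¬N(z) ∨ ¬N(y))
The prefix is ∀z ∃p ∃y: 1 universal, 2 existential.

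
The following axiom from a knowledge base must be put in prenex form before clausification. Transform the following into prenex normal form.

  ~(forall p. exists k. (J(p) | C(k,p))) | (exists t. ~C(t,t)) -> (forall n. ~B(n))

Rewrite implications/biconditionals: A → B as ¬A ∨ B.
  ~(~(forall p. exists k. (J(p) | C(k,p))) | (exists t. ~C(t,t))) | (forall n. ~B(n))
Push ¬ through the quantifiers and connectives to reach negation normal form:
  (forall p. exists k. (J(p) | C(k,p))) & (forall t. C(t,t)) | (forall n. ~B(n))
Finally move all quantifiers to the prefix:
  forall p. exists k. forall t. forall n. ((J(p) | C(k,p)) & C(t,t) | ~B(n))

forall p. exists k. forall t. forall n. ((J(p) | C(k,p)) & C(t,t) | ~B(n))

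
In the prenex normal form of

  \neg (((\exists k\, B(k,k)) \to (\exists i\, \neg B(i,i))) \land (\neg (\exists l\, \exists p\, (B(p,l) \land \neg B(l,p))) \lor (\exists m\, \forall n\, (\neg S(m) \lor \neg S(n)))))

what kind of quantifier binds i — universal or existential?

Rewrite implications/biconditionals: A → B as ¬A ∨ B.
  \neg ((\neg (\exists k\, B(k,k)) \lor (\exists i\, \neg B(i,i))) \land (\neg (\exists l\, \exists p\, (B(p,l) \land \neg B(l,p))) \lor (\exists m\, \forall n\, (\neg S(m) \lor \neg S(n)))))
Drive negations inward (¬∀x A ≡ ∃x ¬A, ¬∃x A ≡ ∀x ¬A, De Morgan for ∧/∨):
  (\exists k\, B(k,k)) \land (\forall i\, B(i,i)) \lor (\exists l\, \exists p\, (B(p,l) \land \neg B(l,p))) \land (\forall m\, \exists n\, (S(m) \land S(n)))
All bound variables are already distinct, so no renaming is needed.
Extract every quantifier outward, since the variables are now distinct and don't occur free across branches:
  \exists k\, \forall i\, \exists l\, \exists p\, \forall m\, \exists n\, (B(k,k) \land B(i,i) \lor B(p,l) \land \neg B(l,p) \land S(m) \land S(n))
The quantifier \exists i sits under an odd number of negations (counting the antecedent side of each →), so it flips to \forall i.

universal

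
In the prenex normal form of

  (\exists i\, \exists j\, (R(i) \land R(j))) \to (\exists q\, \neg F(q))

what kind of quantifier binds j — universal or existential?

Eliminate → and ↔ using ¬ and ∨.
  \neg (\exists i\, \exists j\, (R(i) \land R(j))) \lor (\exists q\, \neg F(q))
Move each ¬ inward, flipping quantifiers it crosses:
  (\forall i\, \forall j\, (\neg R(i) \lor \neg R(j))) \lor (\exists q\, \neg F(q))
All bound variables are already distinct, so no renaming is needed.
Pull the quantifiers to the front (each side's bound variable is not free in the other side):
  \forall i\, \forall j\, \exists q\, (\neg R(i) \lor \neg R(j) \lor \neg F(q))
The quantifier \exists j sits under an odd number of negations (counting the antecedent side of each →), so it flips to \forall j.

universal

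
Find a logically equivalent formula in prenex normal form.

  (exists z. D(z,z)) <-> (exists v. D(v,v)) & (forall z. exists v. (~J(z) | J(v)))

First replace A → B with ¬A ∨ B; A ↔ B as (¬A ∨ B) ∧ (¬B ∨ A).
  (~(exists z. D(z,z)) | (exists v. D(v,v)) & (forall z. exists v. (~J(z) | J(v)))) & (~((exists v. D(v,v)) & (forall z. exists v. (~J(z) | J(v)))) | (exists z. D(z,z)))
Push ¬ through the quantifiers and connectives to reach negation normal form:
  ((forall z. ~D(z,z)) | (exists v. D(v,v)) & (forall z. exists v. (~J(z) | J(v)))) & ((forall v. ~D(v,v)) | (exists z. forall v. (J(z) & ~J(v))) | (exists z. D(z,z)))
Rename bound variables to avoid capture: z↦p, v↦v1, v↦y, z↦z1, v↦c, z↦t.
  ((forall z. ~D(z,z)) | (exists v. D(v,v)) & (forall p. exists v1. (~J(p) | J(v1)))) & ((forall y. ~D(y,y)) | (exists z1. forall c. (J(z1) & ~J(c))) | (exists t. D(t,t)))
Finally move all quantifiers to the prefix:
  forall z. exists v. forall p. exists v1. forall y. exists z1. forall c. exists t. ((~D(z,z) | D(v,v) & (~J(p) | J(v1))) & (~D(y,y) | J(z1) & ~J(c) | D(t,t)))

forall z. exists v. forall p. exists v1. forall y. exists z1. forall c. exists t. ((~D(z,z) | D(v,v) & (~J(p) | J(v1))) & (~D(y,y) | J(z1) & ~J(c) | D(t,t)))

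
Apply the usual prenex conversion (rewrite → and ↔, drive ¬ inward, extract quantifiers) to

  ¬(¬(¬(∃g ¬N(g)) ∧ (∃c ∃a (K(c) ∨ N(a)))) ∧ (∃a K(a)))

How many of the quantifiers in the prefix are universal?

Move each ¬ inward, flipping quantifiers it crosses:
  (∀g N(g)) ∧ (∃c ∃a (K(c) ∨ N(a))) ∨ (∀a ¬K(a))
Standardize variables apart so no two quantifiers bind the same name: a↦x.
  (∀g N(g)) ∧ (∃c ∃a (K(c) ∨ N(a))) ∨ (∀x ¬K(x))
Extract every quantifier outward, since the variables are now distinct and don't occur free across branches:
  ∀g ∃c ∃a ∀x (N(g) ∧ (K(c) ∨ N(a)) ∨ ¬K(x))
The prefix is ∀g ∃c ∃a ∀x: 2 universal, 2 existential.

2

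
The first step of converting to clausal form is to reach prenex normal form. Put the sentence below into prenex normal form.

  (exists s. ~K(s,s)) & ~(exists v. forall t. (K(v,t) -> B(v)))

exists s. forall v. exists t. (~K(s,s) & K(v,t) & ~B(v))

Eliminate → and ↔ using ¬ and ∨.
  (exists s. ~K(s,s)) & ~(exists v. forall t. (~K(v,t) | B(v)))
Push ¬ through the quantifiers and connectives to reach negation normal form:
  (exists s. ~K(s,s)) & (forall v. exists t. (K(v,t) & ~B(v)))
Extract every quantifier outward, since the variables are now distinct and don't occur free across branches:
  exists s. forall v. exists t. (~K(s,s) & K(v,t) & ~B(v))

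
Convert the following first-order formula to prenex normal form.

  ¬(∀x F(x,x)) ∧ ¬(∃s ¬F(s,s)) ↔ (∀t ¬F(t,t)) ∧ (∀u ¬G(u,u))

∀x ∃s ∀t ∀u ∃u1 ∃x1 ∃w1 ∀v ((F(x,x) ∨ ¬F(s,s) ∨ ¬F(t,t) ∧ ¬G(u,u)) ∧ (F(u1,u1) ∨ G(x1,x1) ∨ ¬F(w1,w1) ∧ F(v,v)))

First replace A → B with ¬A ∨ B; A ↔ B as (¬A ∨ B) ∧ (¬B ∨ A).
  (¬(¬(∀x F(x,x)) ∧ ¬(∃s ¬F(s,s))) ∨ (∀t ¬F(t,t)) ∧ (∀u ¬G(u,u))) ∧ (¬((∀t ¬F(t,t)) ∧ (∀u ¬G(u,u))) ∨ ¬(∀x F(x,x)) ∧ ¬(∃s ¬F(s,s)))
Drive negations inward (¬∀x A ≡ ∃x ¬A, ¬∃x A ≡ ∀x ¬A, De Morgan for ∧/∨):
  ((∀x F(x,x)) ∨ (∃s ¬F(s,s)) ∨ (∀t ¬F(t,t)) ∧ (∀u ¬G(u,u))) ∧ ((∃t F(t,t)) ∨ (∃u G(u,u)) ∨ (∃x ¬F(x,x)) ∧ (∀s F(s,s)))
Rename bound variables to avoid capture: t↦u1, u↦x1, x↦w1, s↦v.
  ((∀x F(x,x)) ∨ (∃s ¬F(s,s)) ∨ (∀t ¬F(t,t)) ∧ (∀u ¬G(u,u))) ∧ ((∃u1 F(u1,u1)) ∨ (∃x1 G(x1,x1)) ∨ (∃w1 ¬F(w1,w1)) ∧ (∀v F(v,v)))
Pull the quantifiers to the front (each side's bound variable is not free in the other side):
  ∀x ∃s ∀t ∀u ∃u1 ∃x1 ∃w1 ∀v ((F(x,x) ∨ ¬F(s,s) ∨ ¬F(t,t) ∧ ¬G(u,u)) ∧ (F(u1,u1) ∨ G(x1,x1) ∨ ¬F(w1,w1) ∧ F(v,v)))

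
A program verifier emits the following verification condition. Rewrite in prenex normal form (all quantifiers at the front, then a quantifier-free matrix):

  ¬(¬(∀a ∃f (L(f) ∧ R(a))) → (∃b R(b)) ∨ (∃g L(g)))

∃a ∀f ∀b ∀g ((¬L(f) ∨ ¬R(a)) ∧ ¬R(b) ∧ ¬L(g))

First replace A → B with ¬A ∨ B.
  ¬(¬¬(∀a ∃f (L(f) ∧ R(a))) ∨ (∃b R(b)) ∨ (∃g L(g)))
Push ¬ through the quantifiers and connectives to reach negation normal form:
  (∃a ∀f (¬L(f) ∨ ¬R(a))) ∧ (∀b ¬R(b)) ∧ (∀g ¬L(g))
All bound variables are already distinct, so no renaming is needed.
Pull the quantifiers to the front (each side's bound variable is not free in the other side):
  ∃a ∀f ∀b ∀g ((¬L(f) ∨ ¬R(a)) ∧ ¬R(b) ∧ ¬L(g))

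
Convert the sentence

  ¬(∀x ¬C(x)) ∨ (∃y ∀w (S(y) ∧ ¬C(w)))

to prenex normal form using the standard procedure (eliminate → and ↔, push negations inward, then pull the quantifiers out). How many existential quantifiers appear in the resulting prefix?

2

Push ¬ through the quantifiers and connectives to reach negation normal form:
  (∃x C(x)) ∨ (∃y ∀w (S(y) ∧ ¬C(w)))
All bound variables are already distinct, so no renaming is needed.
Finally move all quantifiers to the prefix:
  ∃x ∃y ∀w (C(x) ∨ S(y) ∧ ¬C(w))
The prefix is ∃x ∃y ∀w: 1 universal, 2 existential.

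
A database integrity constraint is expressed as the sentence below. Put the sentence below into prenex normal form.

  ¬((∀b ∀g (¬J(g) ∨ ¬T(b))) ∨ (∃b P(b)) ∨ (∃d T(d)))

∃b ∃g ∀v ∀d (J(g) ∧ T(b) ∧ ¬P(v) ∧ ¬T(d))

Move each ¬ inward, flipping quantifiers it crosses:
  (∃b ∃g (J(g) ∧ T(b))) ∧ (∀b ¬P(b)) ∧ (∀d ¬T(d))
Give each quantifier a distinct variable: b↦v.
  (∃b ∃g (J(g) ∧ T(b))) ∧ (∀v ¬P(v)) ∧ (∀d ¬T(d))
Extract every quantifier outward, since the variables are now distinct and don't occur free across branches:
  ∃b ∃g ∀v ∀d (J(g) ∧ T(b) ∧ ¬P(v) ∧ ¬T(d))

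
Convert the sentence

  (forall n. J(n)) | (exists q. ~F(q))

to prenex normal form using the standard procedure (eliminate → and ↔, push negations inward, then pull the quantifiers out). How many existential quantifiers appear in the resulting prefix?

1

All bound variables are already distinct, so no renaming is needed.
Extract every quantifier outward, since the variables are now distinct and don't occur free across branches:
  forall n. exists q. (J(n) | ~F(q))
The prefix is forall n exists q: 1 universal, 1 existential.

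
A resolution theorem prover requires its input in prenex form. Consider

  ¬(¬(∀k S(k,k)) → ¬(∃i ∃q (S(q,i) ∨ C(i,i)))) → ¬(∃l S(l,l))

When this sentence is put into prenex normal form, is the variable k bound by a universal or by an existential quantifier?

First replace A → B with ¬A ∨ B.
  ¬¬(¬¬(∀k S(k,k)) ∨ ¬(∃i ∃q (S(q,i) ∨ C(i,i)))) ∨ ¬(∃l S(l,l))
Move each ¬ inward, flipping quantifiers it crosses:
  (∀k S(k,k)) ∨ (∀i ∀q (¬S(q,i) ∧ ¬C(i,i))) ∨ (∀l ¬S(l,l))
All bound variables are already distinct, so no renaming is needed.
Extract every quantifier outward, since the variables are now distinct and don't occur free across branches:
  ∀k ∀i ∀q ∀l (S(k,k) ∨ ¬S(q,i) ∧ ¬C(i,i) ∨ ¬S(l,l))
The quantifier ∀k sits under an even number of negations (counting the antecedent side of each →), so it remains universal.

universal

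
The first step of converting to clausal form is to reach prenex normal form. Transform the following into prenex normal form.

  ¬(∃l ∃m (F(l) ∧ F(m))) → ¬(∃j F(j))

First replace A → B with ¬A ∨ B.
  ¬¬(∃l ∃m (F(l) ∧ F(m))) ∨ ¬(∃j F(j))
Move each ¬ inward, flipping quantifiers it crosses:
  (∃l ∃m (F(l) ∧ F(m))) ∨ (∀j ¬F(j))
Finally move all quantifiers to the prefix:
  ∃l ∃m ∀j (F(l) ∧ F(m) ∨ ¬F(j))

∃l ∃m ∀j (F(l) ∧ F(m) ∨ ¬F(j))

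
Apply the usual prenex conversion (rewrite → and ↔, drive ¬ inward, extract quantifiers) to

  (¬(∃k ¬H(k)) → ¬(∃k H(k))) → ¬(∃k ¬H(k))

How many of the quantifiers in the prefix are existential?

1

First replace A → B with ¬A ∨ B.
  ¬(¬¬(∃k ¬H(k)) ∨ ¬(∃k H(k))) ∨ ¬(∃k ¬H(k))
Move each ¬ inward, flipping quantifiers it crosses:
  (∀k H(k)) ∧ (∃k H(k)) ∨ (∀k H(k))
Give each quantifier a distinct variable: k↦t, k↦y1.
  (∀k H(k)) ∧ (∃t H(t)) ∨ (∀y1 H(y1))
Extract every quantifier outward, since the variables are now distinct and don't occur free across branches:
  ∀k ∃t ∀y1 (H(k) ∧ H(t) ∨ H(y1))
The prefix is ∀k ∃t ∀y1: 2 universal, 1 existential.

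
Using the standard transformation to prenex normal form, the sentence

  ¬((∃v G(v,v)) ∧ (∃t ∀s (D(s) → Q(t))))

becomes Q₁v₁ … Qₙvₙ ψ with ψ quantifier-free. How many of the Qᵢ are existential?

1

First replace A → B with ¬A ∨ B.
  ¬((∃v G(v,v)) ∧ (∃t ∀s (¬D(s) ∨ Q(t))))
Push ¬ through the quantifiers and connectives to reach negation normal form:
  (∀v ¬G(v,v)) ∨ (∀t ∃s (D(s) ∧ ¬Q(t)))
Finally move all quantifiers to the prefix:
  ∀v ∀t ∃s (¬G(v,v) ∨ D(s) ∧ ¬Q(t))
The prefix is ∀v ∀t ∃s: 2 universal, 1 existential.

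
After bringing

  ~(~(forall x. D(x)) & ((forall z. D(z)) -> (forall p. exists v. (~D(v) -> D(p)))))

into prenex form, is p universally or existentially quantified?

existential

Rewrite implications/biconditionals: A → B as ¬A ∨ B.
  ~(~(forall x. D(x)) & (~(forall z. D(z)) | (forall p. exists v. (~~D(v) | D(p)))))
Move each ¬ inward, flipping quantifiers it crosses:
  (forall x. D(x)) | (forall z. D(z)) & (exists p. forall v. (~D(v) & ~D(p)))
All bound variables are already distinct, so no renaming is needed.
Extract every quantifier outward, since the variables are now distinct and don't occur free across branches:
  forall x. forall z. exists p. forall v. (D(x) | D(z) & ~D(v) & ~D(p))
The quantifier forall p sits under an odd number of negations (counting the antecedent side of each →), so it flips to exists p.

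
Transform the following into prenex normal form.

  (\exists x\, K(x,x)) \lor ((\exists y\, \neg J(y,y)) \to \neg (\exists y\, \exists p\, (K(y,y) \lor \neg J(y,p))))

\exists x\, \forall y\, \forall u1\, \forall p\, (K(x,x) \lor J(y,y) \lor \neg K(u1,u1) \land J(u1,p))

Rewrite implications/biconditionals: A → B as ¬A ∨ B.
  (\exists x\, K(x,x)) \lor \neg (\exists y\, \neg J(y,y)) \lor \neg (\exists y\, \exists p\, (K(y,y) \lor \neg J(y,p)))
Move each ¬ inward, flipping quantifiers it crosses:
  (\exists x\, K(x,x)) \lor (\forall y\, J(y,y)) \lor (\forall y\, \forall p\, (\neg K(y,y) \land J(y,p)))
Give each quantifier a distinct variable: y↦u1.
  (\exists x\, K(x,x)) \lor (\forall y\, J(y,y)) \lor (\forall u1\, \forall p\, (\neg K(u1,u1) \land J(u1,p)))
Extract every quantifier outward, since the variables are now distinct and don't occur free across branches:
  \exists x\, \forall y\, \forall u1\, \forall p\, (K(x,x) \lor J(y,y) \lor \neg K(u1,u1) \land J(u1,p))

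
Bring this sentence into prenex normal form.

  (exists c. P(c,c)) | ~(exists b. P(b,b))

Drive negations inward (¬∀x A ≡ ∃x ¬A, ¬∃x A ≡ ∀x ¬A, De Morgan for ∧/∨):
  (exists c. P(c,c)) | (forall b. ~P(b,b))
All bound variables are already distinct, so no renaming is needed.
Finally move all quantifiers to the prefix:
  exists c. forall b. (P(c,c) | ~P(b,b))

exists c. forall b. (P(c,c) | ~P(b,b))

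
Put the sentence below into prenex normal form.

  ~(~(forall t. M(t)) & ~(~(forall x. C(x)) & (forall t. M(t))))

forall t. exists x. forall c. (M(t) | ~C(x) & M(c))

Drive negations inward (¬∀x A ≡ ∃x ¬A, ¬∃x A ≡ ∀x ¬A, De Morgan for ∧/∨):
  (forall t. M(t)) | (exists x. ~C(x)) & (forall t. M(t))
Standardize variables apart so no two quantifiers bind the same name: t↦c.
  (forall t. M(t)) | (exists x. ~C(x)) & (forall c. M(c))
Pull the quantifiers to the front (each side's bound variable is not free in the other side):
  forall t. exists x. forall c. (M(t) | ~C(x) & M(c))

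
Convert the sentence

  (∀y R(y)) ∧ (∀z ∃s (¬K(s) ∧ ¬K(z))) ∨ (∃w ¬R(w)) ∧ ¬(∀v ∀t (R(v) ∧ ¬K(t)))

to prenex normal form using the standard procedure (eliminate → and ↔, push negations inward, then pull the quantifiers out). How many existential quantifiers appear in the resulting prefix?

4

Drive negations inward (¬∀x A ≡ ∃x ¬A, ¬∃x A ≡ ∀x ¬A, De Morgan for ∧/∨):
  (∀y R(y)) ∧ (∀z ∃s (¬K(s) ∧ ¬K(z))) ∨ (∃w ¬R(w)) ∧ (∃v ∃t (¬R(v) ∨ K(t)))
All bound variables are already distinct, so no renaming is needed.
Finally move all quantifiers to the prefix:
  ∀y ∀z ∃s ∃w ∃v ∃t (R(y) ∧ ¬K(s) ∧ ¬K(z) ∨ ¬R(w) ∧ (¬R(v) ∨ K(t)))
The prefix is ∀y ∀z ∃s ∃w ∃v ∃t: 2 universal, 4 existential.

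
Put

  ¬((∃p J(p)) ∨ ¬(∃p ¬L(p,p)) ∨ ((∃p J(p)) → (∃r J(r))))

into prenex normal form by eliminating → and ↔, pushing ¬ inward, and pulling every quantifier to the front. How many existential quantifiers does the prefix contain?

Eliminate → and ↔ using ¬ and ∨.
  ¬((∃p J(p)) ∨ ¬(∃p ¬L(p,p)) ∨ ¬(∃p J(p)) ∨ (∃r J(r)))
Move each ¬ inward, flipping quantifiers it crosses:
  (∀p ¬J(p)) ∧ (∃p ¬L(p,p)) ∧ (∃p J(p)) ∧ (∀r ¬J(r))
Standardize variables apart so no two quantifiers bind the same name: p↦v, p↦w.
  (∀p ¬J(p)) ∧ (∃v ¬L(v,v)) ∧ (∃w J(w)) ∧ (∀r ¬J(r))
Finally move all quantifiers to the prefix:
  ∀p ∃v ∃w ∀r (¬J(p) ∧ ¬L(v,v) ∧ J(w) ∧ ¬J(r))
The prefix is ∀p ∃v ∃w ∀r: 2 universal, 2 existential.

2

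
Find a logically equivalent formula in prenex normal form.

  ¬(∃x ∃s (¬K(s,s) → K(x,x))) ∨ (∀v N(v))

Eliminate → and ↔ using ¬ and ∨.
  ¬(∃x ∃s (¬¬K(s,s) ∨ K(x,x))) ∨ (∀v N(v))
Drive negations inward (¬∀x A ≡ ∃x ¬A, ¬∃x A ≡ ∀x ¬A, De Morgan for ∧/∨):
  (∀x ∀s (¬K(s,s) ∧ ¬K(x,x))) ∨ (∀v N(v))
Finally move all quantifiers to the prefix:
  ∀x ∀s ∀v (¬K(s,s) ∧ ¬K(x,x) ∨ N(v))

∀x ∀s ∀v (¬K(s,s) ∧ ¬K(x,x) ∨ N(v))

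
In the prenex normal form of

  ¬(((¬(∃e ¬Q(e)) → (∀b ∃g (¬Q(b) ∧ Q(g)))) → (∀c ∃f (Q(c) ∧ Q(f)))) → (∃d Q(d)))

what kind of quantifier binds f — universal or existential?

Eliminate → and ↔ using ¬ and ∨.
  ¬(¬(¬(¬¬(∃e ¬Q(e)) ∨ (∀b ∃g (¬Q(b) ∧ Q(g)))) ∨ (∀c ∃f (Q(c) ∧ Q(f)))) ∨ (∃d Q(d)))
Push ¬ through the quantifiers and connectives to reach negation normal form:
  ((∀e Q(e)) ∧ (∃b ∀g (Q(b) ∨ ¬Q(g))) ∨ (∀c ∃f (Q(c) ∧ Q(f)))) ∧ (∀d ¬Q(d))
All bound variables are already distinct, so no renaming is needed.
Pull the quantifiers to the front (each side's bound variable is not free in the other side):
  ∀e ∃b ∀g ∀c ∃f ∀d ((Q(e) ∧ (Q(b) ∨ ¬Q(g)) ∨ Q(c) ∧ Q(f)) ∧ ¬Q(d))
The quantifier ∃f sits under an even number of negations (counting the antecedent side of each →), so it remains existential.

existential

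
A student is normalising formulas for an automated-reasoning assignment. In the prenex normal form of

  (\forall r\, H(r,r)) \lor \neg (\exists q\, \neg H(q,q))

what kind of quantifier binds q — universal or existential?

universal

Push ¬ through the quantifiers and connectives to reach negation normal form:
  (\forall r\, H(r,r)) \lor (\forall q\, H(q,q))
Extract every quantifier outward, since the variables are now distinct and don't occur free across branches:
  \forall r\, \forall q\, (H(r,r) \lor H(q,q))
The quantifier \exists q sits under an odd number of negations, so it flips to \forall q.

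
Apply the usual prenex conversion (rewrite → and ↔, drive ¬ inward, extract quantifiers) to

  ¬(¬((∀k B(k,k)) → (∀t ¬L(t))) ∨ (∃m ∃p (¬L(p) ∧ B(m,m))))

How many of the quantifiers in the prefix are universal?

Rewrite implications/biconditionals: A → B as ¬A ∨ B.
  ¬(¬(¬(∀k B(k,k)) ∨ (∀t ¬L(t))) ∨ (∃m ∃p (¬L(p) ∧ B(m,m))))
Drive negations inward (¬∀x A ≡ ∃x ¬A, ¬∃x A ≡ ∀x ¬A, De Morgan for ∧/∨):
  ((∃k ¬B(k,k)) ∨ (∀t ¬L(t))) ∧ (∀m ∀p (L(p) ∨ ¬B(m,m)))
All bound variables are already distinct, so no renaming is needed.
Pull the quantifiers to the front (each side's bound variable is not free in the other side):
  ∃k ∀t ∀m ∀p ((¬B(k,k) ∨ ¬L(t)) ∧ (L(p) ∨ ¬B(m,m)))
The prefix is ∃k ∀t ∀m ∀p: 3 universal, 1 existential.

3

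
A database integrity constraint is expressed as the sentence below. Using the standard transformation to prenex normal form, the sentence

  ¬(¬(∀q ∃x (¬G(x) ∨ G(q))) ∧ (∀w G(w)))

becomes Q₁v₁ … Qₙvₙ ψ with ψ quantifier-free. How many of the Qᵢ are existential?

2

Push ¬ through the quantifiers and connectives to reach negation normal form:
  (∀q ∃x (¬G(x) ∨ G(q))) ∨ (∃w ¬G(w))
All bound variables are already distinct, so no renaming is needed.
Pull the quantifiers to the front (each side's bound variable is not free in the other side):
  ∀q ∃x ∃w (¬G(x) ∨ G(q) ∨ ¬G(w))
The prefix is ∀q ∃x ∃w: 1 universal, 2 existential.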